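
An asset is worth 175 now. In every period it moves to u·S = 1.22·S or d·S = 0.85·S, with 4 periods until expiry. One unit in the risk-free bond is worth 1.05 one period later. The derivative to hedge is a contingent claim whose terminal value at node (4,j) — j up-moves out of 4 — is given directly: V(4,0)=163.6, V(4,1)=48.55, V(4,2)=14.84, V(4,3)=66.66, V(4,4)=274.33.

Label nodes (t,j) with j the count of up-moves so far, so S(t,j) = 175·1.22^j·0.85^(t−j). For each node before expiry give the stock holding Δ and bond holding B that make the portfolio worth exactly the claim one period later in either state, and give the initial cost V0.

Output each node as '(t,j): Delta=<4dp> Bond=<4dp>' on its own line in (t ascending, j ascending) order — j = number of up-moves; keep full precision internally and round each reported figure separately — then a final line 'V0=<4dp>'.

Since d<R<u, set p* = (R−d)/(u−d) = 0.5405; price each node as the discounted p*-expectation of its children.
At expiry t=4: V(4,0)=163.6000, V(4,1)=48.5500, V(4,2)=14.8400, V(4,3)=66.6600, V(4,4)=274.3300
  t=3,j=0: stock 107.4719 → up 131.1157 (V=48.5500), down 91.3511 (V=163.6000). Price 96.5817; hedge Δ=-2.8933, bond B=407.5277.
  t=3,j=1: stock 154.2537 → up 188.1896 (V=14.8400), down 131.1157 (V=48.5500). Price 28.8842; hedge Δ=-0.5906, bond B=119.9923.
  t=3,j=2: stock 221.3995 → up 270.1074 (V=66.6600), down 188.1896 (V=14.8400). Price 40.8103; hedge Δ=0.6326, bond B=-99.2438.
  t=3,j=3: stock 317.7734 → up 387.6835 (V=274.3300), down 270.1074 (V=66.6600). Price 170.3943; hedge Δ=1.7663, bond B=-390.8759.
  t=2,j=0: stock 126.4375 → up 154.2537 (V=28.8842), down 107.4719 (V=96.5817). Price 57.1319; hedge Δ=-1.4471, bond B=240.0982.
  t=2,j=1: stock 181.4750 → up 221.3995 (V=40.8103), down 154.2537 (V=28.8842). Price 33.6483; hedge Δ=0.1776, bond B=1.4155.
  t=2,j=2: stock 260.4700 → up 317.7734 (V=170.3943), down 221.3995 (V=40.8103). Price 105.5769; hedge Δ=1.3446, bond B=-244.6503.
  t=1,j=0: stock 148.7500 → up 181.4750 (V=33.6483), down 126.4375 (V=57.1319). Price 42.3220; hedge Δ=-0.4267, bond B=105.7910.
  t=1,j=1: stock 213.5000 → up 260.4700 (V=105.5769), down 181.4750 (V=33.6483). Price 69.0749; hedge Δ=0.9105, bond B=-125.3267.
  t=0,j=0: stock 175.0000 → up 213.5000 (V=69.0749), down 148.7500 (V=42.3220). Price 54.0790; hedge Δ=0.4132, bond B=-18.2262.
Each (Δ,B) replicates both successor values, so the strategy is self-financing and V0 is arbitrage-free.

(0,0): Delta=0.4132 Bond=-18.2262
(1,0): Delta=-0.4267 Bond=105.7910
(1,1): Delta=0.9105 Bond=-125.3267
(2,0): Delta=-1.4471 Bond=240.0982
(2,1): Delta=0.1776 Bond=1.4155
(2,2): Delta=1.3446 Bond=-244.6503
(3,0): Delta=-2.8933 Bond=407.5277
(3,1): Delta=-0.5906 Bond=119.9923
(3,2): Delta=0.6326 Bond=-99.2438
(3,3): Delta=1.7663 Bond=-390.8759
V0=54.0790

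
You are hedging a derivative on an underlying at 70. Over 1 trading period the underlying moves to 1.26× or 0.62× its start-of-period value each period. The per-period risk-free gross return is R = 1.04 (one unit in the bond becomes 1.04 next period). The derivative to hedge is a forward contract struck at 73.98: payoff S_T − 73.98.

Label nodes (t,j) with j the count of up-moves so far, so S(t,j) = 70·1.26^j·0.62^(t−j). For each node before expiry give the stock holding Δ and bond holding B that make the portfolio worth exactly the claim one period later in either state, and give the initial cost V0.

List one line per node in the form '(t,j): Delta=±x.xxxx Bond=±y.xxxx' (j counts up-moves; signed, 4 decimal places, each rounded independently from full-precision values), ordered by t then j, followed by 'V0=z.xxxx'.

(0,0): Delta=1.0000 Bond=-71.1346
V0=-1.1346

Under the risk-neutral measure, an up-move has probability p* = (R−d)/(u−d) = 0.6562 and values discount at R = 1.04.
Payoff layer (t=1): V(1,0)=-30.5800, V(1,1)=14.2200
(0,0): S=70.0000. Δ = (V_up−V_dn)/(S_up−S_dn) = (14.2200−-30.5800)/(88.2000−43.4000) = 1.0000. V = [p*·14.2200 + (1−p*)·-30.5800]/1.04 = -1.1346. B = V − Δ·S = -71.1346.
Self-financing check: at every node Δ·S+B equals the discounted successor values.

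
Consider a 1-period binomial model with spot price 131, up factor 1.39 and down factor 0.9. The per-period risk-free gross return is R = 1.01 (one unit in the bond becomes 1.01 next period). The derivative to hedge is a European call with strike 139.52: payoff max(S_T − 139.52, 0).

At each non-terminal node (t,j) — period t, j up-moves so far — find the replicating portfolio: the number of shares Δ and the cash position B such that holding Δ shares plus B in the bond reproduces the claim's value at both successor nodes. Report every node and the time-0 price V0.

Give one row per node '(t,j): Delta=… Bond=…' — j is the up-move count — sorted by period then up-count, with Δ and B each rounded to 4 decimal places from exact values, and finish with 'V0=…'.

(0,0): Delta=0.6632 Bond=-77.4156
V0=9.4619

The replicating-portfolio and risk-neutral prices coincide; use p* = (1.01−0.9)/(1.39−0.9) = 0.2245 for the latter.
Payoff layer (t=1): V(1,0)=0.0000, V(1,1)=42.5700
(0,0): S=131.0000. Δ = (V_up−V_dn)/(S_up−S_dn) = (42.5700−0.0000)/(182.0900−117.9000) = 0.6632. V = [p*·42.5700 + (1−p*)·0.0000]/1.01 = 9.4619. B = V − Δ·S = -77.4156.
Root portfolio cost Δ·131+B reproduces V0=9.4619.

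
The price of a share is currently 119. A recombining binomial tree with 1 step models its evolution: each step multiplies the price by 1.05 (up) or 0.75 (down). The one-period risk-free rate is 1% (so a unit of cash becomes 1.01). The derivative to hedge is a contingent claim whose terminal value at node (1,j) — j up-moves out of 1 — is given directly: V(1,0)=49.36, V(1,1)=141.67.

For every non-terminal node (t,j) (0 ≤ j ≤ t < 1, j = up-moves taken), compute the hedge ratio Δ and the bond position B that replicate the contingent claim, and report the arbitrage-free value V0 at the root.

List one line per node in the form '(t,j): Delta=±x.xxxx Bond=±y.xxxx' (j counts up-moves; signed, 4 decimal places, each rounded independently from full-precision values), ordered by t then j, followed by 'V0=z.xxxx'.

Risk-neutral probability p* = (R−d)/(u−d) = (1.01−0.75)/(1.05−0.75) = 0.8667.
Terminal values V(1,·): V(1,0)=49.3600, V(1,1)=141.6700
(0,0): S=119.0000. Δ = (V_up−V_dn)/(S_up−S_dn) = (141.6700−49.3600)/(124.9500−89.2500) = 2.5857. V = [p*·141.6700 + (1−p*)·49.3600]/1.01 = 128.0812. B = V − Δ·S = -179.6188.
Check: Δ(0,0)·S0 + B(0,0) = 128.0812 = V0.

(0,0): Delta=2.5857 Bond=-179.6188
V0=128.0812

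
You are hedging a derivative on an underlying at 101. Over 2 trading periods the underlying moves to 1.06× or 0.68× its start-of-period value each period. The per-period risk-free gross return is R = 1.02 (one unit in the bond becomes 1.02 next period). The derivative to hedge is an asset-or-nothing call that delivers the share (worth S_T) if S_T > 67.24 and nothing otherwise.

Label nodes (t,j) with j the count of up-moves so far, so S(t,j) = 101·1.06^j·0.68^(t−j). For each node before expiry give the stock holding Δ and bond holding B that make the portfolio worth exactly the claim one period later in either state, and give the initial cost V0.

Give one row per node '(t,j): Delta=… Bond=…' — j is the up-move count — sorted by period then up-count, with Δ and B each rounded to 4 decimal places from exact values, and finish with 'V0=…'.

(0,0): Delta=1.1256 Bond=-13.1807
(1,0): Delta=2.7895 Bond=-127.7207
(1,1): Delta=1.0000 Bond=0.0000
V0=100.5026

No-arbitrage ⇒ martingale measure with p* = (R−d)/(u−d) = 0.8947.
Terminal payoffs: V(2,0)=0.0000, V(2,1)=72.8008, V(2,2)=113.4836
  t=1,j=0: stock 68.6800 → up 72.8008 (V=72.8008), down 46.7024 (V=0.0000). Price 63.8604; hedge Δ=2.7895, bond B=-127.7207.
  t=1,j=1: stock 107.0600 → up 113.4836 (V=113.4836), down 72.8008 (V=72.8008). Price 107.0600; hedge Δ=1.0000, bond B=0.0000.
  t=0,j=0: stock 101.0000 → up 107.0600 (V=107.0600), down 68.6800 (V=63.8604). Price 100.5026; hedge Δ=1.1256, bond B=-13.1807.
Each (Δ,B) replicates both successor values, so the strategy is self-financing and V0 is arbitrage-free.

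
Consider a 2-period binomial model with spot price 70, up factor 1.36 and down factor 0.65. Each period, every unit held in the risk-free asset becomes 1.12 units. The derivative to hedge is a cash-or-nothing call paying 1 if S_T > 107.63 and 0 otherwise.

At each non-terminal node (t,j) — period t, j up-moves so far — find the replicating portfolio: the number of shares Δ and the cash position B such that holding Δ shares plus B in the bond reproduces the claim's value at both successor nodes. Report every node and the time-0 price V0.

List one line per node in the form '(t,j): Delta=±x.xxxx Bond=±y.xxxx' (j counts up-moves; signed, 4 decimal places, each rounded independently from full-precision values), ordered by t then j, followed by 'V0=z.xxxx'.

(0,0): Delta=0.0119 Bond=-0.4831
(1,0): Delta=0.0000 Bond=0.0000
(1,1): Delta=0.0148 Bond=-0.8174
V0=0.3493

Risk-neutral probability p* = (R−d)/(u−d) = (1.12−0.65)/(1.36−0.65) = 0.6620.
Terminal values V(2,·): V(2,0)=0.0000, V(2,1)=0.0000, V(2,2)=1.0000
Node (1,0) S=45.5000: V=(p*·0.0000+(1−p*)·0.0000)/1.12=0.0000; Δ=(0.0000−0.0000)/(61.8800−29.5750)=0.0000; B=V−Δ·S=0.0000
Node (1,1) S=95.2000: V=(p*·1.0000+(1−p*)·0.0000)/1.12=0.5910; Δ=(1.0000−0.0000)/(129.4720−61.8800)=0.0148; B=V−Δ·S=-0.8174
Node (0,0) S=70.0000: V=(p*·0.5910+(1−p*)·0.0000)/1.12=0.3493; Δ=(0.5910−0.0000)/(95.2000−45.5000)=0.0119; B=V−Δ·S=-0.4831
Check: Δ(0,0)·S0 + B(0,0) = 0.3493 = V0.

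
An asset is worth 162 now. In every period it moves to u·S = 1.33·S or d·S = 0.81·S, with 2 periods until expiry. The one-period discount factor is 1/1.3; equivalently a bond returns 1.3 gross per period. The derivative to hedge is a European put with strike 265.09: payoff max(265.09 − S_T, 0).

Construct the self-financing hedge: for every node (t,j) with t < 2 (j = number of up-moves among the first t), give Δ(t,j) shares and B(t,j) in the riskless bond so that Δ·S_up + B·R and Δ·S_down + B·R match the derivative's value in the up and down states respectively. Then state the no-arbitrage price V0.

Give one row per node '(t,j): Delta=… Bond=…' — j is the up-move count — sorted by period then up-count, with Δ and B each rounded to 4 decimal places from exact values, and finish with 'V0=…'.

(0,0): Delta=-0.8152 Bond=138.2090
(1,0): Delta=-1.0000 Bond=203.9154
(1,1): Delta=-0.8084 Bond=178.1873
V0=6.1395

Under the risk-neutral measure, an up-move has probability p* = (R−d)/(u−d) = 0.9423 and values discount at R = 1.3.
Terminal values V(2,·): V(2,0)=158.8018, V(2,1)=90.5674, V(2,2)=0.0000
Node (1,0) S=131.2200: V=(p*·90.5674+(1−p*)·158.8018)/1.3=72.6954; Δ=(90.5674−158.8018)/(174.5226−106.2882)=-1.0000; B=V−Δ·S=203.9154
Node (1,1) S=215.4600: V=(p*·0.0000+(1−p*)·90.5674)/1.3=4.0193; Δ=(0.0000−90.5674)/(286.5618−174.5226)=-0.8084; B=V−Δ·S=178.1873
Node (0,0) S=162.0000: V=(p*·4.0193+(1−p*)·72.6954)/1.3=6.1395; Δ=(4.0193−72.6954)/(215.4600−131.2200)=-0.8152; B=V−Δ·S=138.2090
Check: Δ(0,0)·S0 + B(0,0) = 6.1395 = V0.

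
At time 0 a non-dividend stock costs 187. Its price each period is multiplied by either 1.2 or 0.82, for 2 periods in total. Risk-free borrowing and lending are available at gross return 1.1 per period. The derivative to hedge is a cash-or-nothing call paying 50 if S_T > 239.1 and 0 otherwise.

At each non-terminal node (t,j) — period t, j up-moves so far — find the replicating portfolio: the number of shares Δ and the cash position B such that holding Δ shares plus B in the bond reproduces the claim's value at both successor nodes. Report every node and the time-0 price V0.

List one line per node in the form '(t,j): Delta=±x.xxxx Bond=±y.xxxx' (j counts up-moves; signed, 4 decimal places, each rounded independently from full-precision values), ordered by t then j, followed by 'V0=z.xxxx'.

(0,0): Delta=0.4713 Bond=-65.7036
(1,0): Delta=0.0000 Bond=0.0000
(1,1): Delta=0.5864 Bond=-98.0861
V0=22.4354

Risk-neutral probability p* = (R−d)/(u−d) = (1.1−0.82)/(1.2−0.82) = 0.7368.
Payoff layer (t=2): V(2,0)=0.0000, V(2,1)=0.0000, V(2,2)=50.0000
Node (1,0) S=153.3400: V=(p*·0.0000+(1−p*)·0.0000)/1.1=0.0000; Δ=(0.0000−0.0000)/(184.0080−125.7388)=0.0000; B=V−Δ·S=0.0000
Node (1,1) S=224.4000: V=(p*·50.0000+(1−p*)·0.0000)/1.1=33.4928; Δ=(50.0000−0.0000)/(269.2800−184.0080)=0.5864; B=V−Δ·S=-98.0861
Node (0,0) S=187.0000: V=(p*·33.4928+(1−p*)·0.0000)/1.1=22.4354; Δ=(33.4928−0.0000)/(224.4000−153.3400)=0.4713; B=V−Δ·S=-65.7036
The time-0 hedge costs 22.4354, which is the no-arbitrage price.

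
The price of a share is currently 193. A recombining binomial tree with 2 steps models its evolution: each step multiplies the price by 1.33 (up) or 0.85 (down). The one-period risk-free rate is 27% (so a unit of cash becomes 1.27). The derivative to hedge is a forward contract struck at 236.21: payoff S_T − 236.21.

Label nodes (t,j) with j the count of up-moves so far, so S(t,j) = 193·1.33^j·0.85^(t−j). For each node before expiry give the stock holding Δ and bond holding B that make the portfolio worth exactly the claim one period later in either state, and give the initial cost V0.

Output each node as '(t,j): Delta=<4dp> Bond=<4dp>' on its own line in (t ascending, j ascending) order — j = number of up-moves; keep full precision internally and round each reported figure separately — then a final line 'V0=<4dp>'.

The replicating-portfolio and risk-neutral prices coincide; use p* = (1.27−0.85)/(1.33−0.85) = 0.8750 for the latter.
Payoff layer (t=2): V(2,0)=-96.7675, V(2,1)=-18.0235, V(2,2)=105.1877
(1,0): S=164.0500. Δ = (V_up−V_dn)/(S_up−S_dn) = (-18.0235−-96.7675)/(218.1865−139.4425) = 1.0000. V = [p*·-18.0235 + (1−p*)·-96.7675]/1.27 = -21.9421. B = V − Δ·S = -185.9921.
(1,1): S=256.6900. Δ = (V_up−V_dn)/(S_up−S_dn) = (105.1877−-18.0235)/(341.3977−218.1865) = 1.0000. V = [p*·105.1877 + (1−p*)·-18.0235]/1.27 = 70.6979. B = V − Δ·S = -185.9921.
(0,0): S=193.0000. Δ = (V_up−V_dn)/(S_up−S_dn) = (70.6979−-21.9421)/(256.6900−164.0500) = 1.0000. V = [p*·70.6979 + (1−p*)·-21.9421]/1.27 = 46.5495. B = V − Δ·S = -146.4505.
Root portfolio cost Δ·193+B reproduces V0=46.5495.

(0,0): Delta=1.0000 Bond=-146.4505
(1,0): Delta=1.0000 Bond=-185.9921
(1,1): Delta=1.0000 Bond=-185.9921
V0=46.5495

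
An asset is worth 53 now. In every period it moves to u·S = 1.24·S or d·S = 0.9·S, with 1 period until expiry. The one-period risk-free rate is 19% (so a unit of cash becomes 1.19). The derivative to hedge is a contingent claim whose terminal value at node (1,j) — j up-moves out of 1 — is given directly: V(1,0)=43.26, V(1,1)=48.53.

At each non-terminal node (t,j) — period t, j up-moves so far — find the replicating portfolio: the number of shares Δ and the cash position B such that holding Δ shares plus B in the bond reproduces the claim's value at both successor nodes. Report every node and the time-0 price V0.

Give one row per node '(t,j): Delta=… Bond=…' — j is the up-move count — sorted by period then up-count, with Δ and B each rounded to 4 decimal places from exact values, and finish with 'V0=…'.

No-arbitrage ⇒ martingale measure with p* = (R−d)/(u−d) = 0.8529.
At expiry t=1: V(1,0)=43.2600, V(1,1)=48.5300
  t=0,j=0: stock 53.0000 → up 65.7200 (V=48.5300), down 47.7000 (V=43.2600). Price 40.1303; hedge Δ=0.2925, bond B=24.6303.
Check: Δ(0,0)·S0 + B(0,0) = 40.1303 = V0.

(0,0): Delta=0.2925 Bond=24.6303
V0=40.1303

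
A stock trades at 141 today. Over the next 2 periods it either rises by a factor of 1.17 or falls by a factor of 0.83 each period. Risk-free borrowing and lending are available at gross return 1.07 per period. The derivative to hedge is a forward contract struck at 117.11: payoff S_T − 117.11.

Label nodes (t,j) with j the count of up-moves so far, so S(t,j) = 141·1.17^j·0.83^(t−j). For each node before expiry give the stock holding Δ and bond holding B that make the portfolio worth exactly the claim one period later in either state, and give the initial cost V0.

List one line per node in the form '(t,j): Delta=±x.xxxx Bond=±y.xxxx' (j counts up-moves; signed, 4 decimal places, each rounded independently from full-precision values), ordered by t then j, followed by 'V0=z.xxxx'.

(0,0): Delta=1.0000 Bond=-102.2884
(1,0): Delta=1.0000 Bond=-109.4486
(1,1): Delta=1.0000 Bond=-109.4486
V0=38.7116

Risk-neutral probability p* = (R−d)/(u−d) = (1.07−0.83)/(1.17−0.83) = 0.7059.
At expiry t=2: V(2,0)=-19.9751, V(2,1)=19.8151, V(2,2)=75.9049
  t=1,j=0: stock 117.0300 → up 136.9251 (V=19.8151), down 97.1349 (V=-19.9751). Price 7.5814; hedge Δ=1.0000, bond B=-109.4486.
  t=1,j=1: stock 164.9700 → up 193.0149 (V=75.9049), down 136.9251 (V=19.8151). Price 55.5214; hedge Δ=1.0000, bond B=-109.4486.
  t=0,j=0: stock 141.0000 → up 164.9700 (V=55.5214), down 117.0300 (V=7.5814). Price 38.7116; hedge Δ=1.0000, bond B=-102.2884.
The time-0 hedge costs 38.7116, which is the no-arbitrage price.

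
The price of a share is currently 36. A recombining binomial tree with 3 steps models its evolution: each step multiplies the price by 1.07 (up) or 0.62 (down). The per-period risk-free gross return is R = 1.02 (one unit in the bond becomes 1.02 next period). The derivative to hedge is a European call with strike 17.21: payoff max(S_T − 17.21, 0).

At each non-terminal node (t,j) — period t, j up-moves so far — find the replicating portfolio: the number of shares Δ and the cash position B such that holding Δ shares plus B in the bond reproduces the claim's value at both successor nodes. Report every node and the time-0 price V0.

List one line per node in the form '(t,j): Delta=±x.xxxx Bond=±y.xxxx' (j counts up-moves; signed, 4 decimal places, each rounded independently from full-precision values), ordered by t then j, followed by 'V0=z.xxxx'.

Since d<R<u, set p* = (R−d)/(u−d) = 0.8889; price each node as the discounted p*-expectation of its children.
Terminal values V(3,·): V(3,0)=0.0000, V(3,1)=0.0000, V(3,2)=8.3442, V(3,3)=26.8915
Node (2,0) S=13.8384: V=(p*·0.0000+(1−p*)·0.0000)/1.02=0.0000; Δ=(0.0000−0.0000)/(14.8071−8.5798)=0.0000; B=V−Δ·S=0.0000
Node (2,1) S=23.8824: V=(p*·8.3442+(1−p*)·0.0000)/1.02=7.2716; Δ=(8.3442−0.0000)/(25.5542−14.8071)=0.7764; B=V−Δ·S=-11.2710
Node (2,2) S=41.2164: V=(p*·26.8915+(1−p*)·8.3442)/1.02=24.3439; Δ=(26.8915−8.3442)/(44.1015−25.5542)=1.0000; B=V−Δ·S=-16.8725
Node (1,0) S=22.3200: V=(p*·7.2716+(1−p*)·0.0000)/1.02=6.3369; Δ=(7.2716−0.0000)/(23.8824−13.8384)=0.7240; B=V−Δ·S=-9.8222
Node (1,1) S=38.5200: V=(p*·24.3439+(1−p*)·7.2716)/1.02=22.0068; Δ=(24.3439−7.2716)/(41.2164−23.8824)=0.9849; B=V−Δ·S=-15.9315
Node (0,0) S=36.0000: V=(p*·22.0068+(1−p*)·6.3369)/1.02=19.8683; Δ=(22.0068−6.3369)/(38.5200−22.3200)=0.9673; B=V−Δ·S=-14.9536
Check: Δ(0,0)·S0 + B(0,0) = 19.8683 = V0.

(0,0): Delta=0.9673 Bond=-14.9536
(1,0): Delta=0.7240 Bond=-9.8222
(1,1): Delta=0.9849 Bond=-15.9315
(2,0): Delta=0.0000 Bond=0.0000
(2,1): Delta=0.7764 Bond=-11.2710
(2,2): Delta=1.0000 Bond=-16.8725
V0=19.8683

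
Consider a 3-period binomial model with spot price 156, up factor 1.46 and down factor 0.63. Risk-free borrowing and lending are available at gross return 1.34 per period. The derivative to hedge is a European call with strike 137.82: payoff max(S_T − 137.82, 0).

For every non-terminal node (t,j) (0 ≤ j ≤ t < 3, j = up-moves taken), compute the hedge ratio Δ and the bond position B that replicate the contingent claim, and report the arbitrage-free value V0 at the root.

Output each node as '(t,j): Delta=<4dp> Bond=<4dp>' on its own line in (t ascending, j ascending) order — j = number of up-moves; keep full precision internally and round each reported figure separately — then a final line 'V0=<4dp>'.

Risk-neutral probability p* = (R−d)/(u−d) = (1.34−0.63)/(1.46−0.63) = 0.8554.
Payoff layer (t=3): V(3,0)=0.0000, V(3,1)=0.0000, V(3,2)=71.6736, V(3,3)=347.6732
  t=2,j=0: stock 61.9164 → up 90.3979 (V=0.0000), down 39.0073 (V=0.0000). Price 0.0000; hedge Δ=0.0000, bond B=0.0000.
  t=2,j=1: stock 143.4888 → up 209.4936 (V=71.6736), down 90.3979 (V=0.0000). Price 45.7546; hedge Δ=0.6018, bond B=-40.5992.
  t=2,j=2: stock 332.5296 → up 485.4932 (V=347.6732), down 209.4936 (V=71.6736). Price 229.6789; hedge Δ=1.0000, bond B=-102.8507.
  t=1,j=0: stock 98.2800 → up 143.4888 (V=45.7546), down 61.9164 (V=0.0000). Price 29.2086; hedge Δ=0.5609, bond B=-25.9175.
  t=1,j=1: stock 227.7600 → up 332.5296 (V=229.6789), down 143.4888 (V=45.7546). Price 151.5578; hedge Δ=0.9729, bond B=-70.0377.
  t=0,j=0: stock 156.0000 → up 227.7600 (V=151.5578), down 98.2800 (V=29.2086). Price 99.9020; hedge Δ=0.9449, bond B=-47.5066.
The time-0 hedge costs 99.9020, which is the no-arbitrage price.

(0,0): Delta=0.9449 Bond=-47.5066
(1,0): Delta=0.5609 Bond=-25.9175
(1,1): Delta=0.9729 Bond=-70.0377
(2,0): Delta=0.0000 Bond=0.0000
(2,1): Delta=0.6018 Bond=-40.5992
(2,2): Delta=1.0000 Bond=-102.8507
V0=99.9020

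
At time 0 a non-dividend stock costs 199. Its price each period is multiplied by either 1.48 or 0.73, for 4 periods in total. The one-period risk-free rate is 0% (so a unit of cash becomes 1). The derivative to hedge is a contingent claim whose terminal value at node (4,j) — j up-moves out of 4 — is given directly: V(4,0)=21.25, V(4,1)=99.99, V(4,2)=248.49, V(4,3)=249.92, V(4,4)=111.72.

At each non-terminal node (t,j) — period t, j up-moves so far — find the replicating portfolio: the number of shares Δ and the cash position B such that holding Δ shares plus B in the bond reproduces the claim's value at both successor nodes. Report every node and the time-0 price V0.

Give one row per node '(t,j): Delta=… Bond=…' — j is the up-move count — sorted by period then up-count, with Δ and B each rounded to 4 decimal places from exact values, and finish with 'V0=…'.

(0,0): Delta=0.5376 Bond=45.1944
(1,0): Delta=0.9258 Bond=-11.1926
(1,1): Delta=0.1973 Bond=145.4379
(2,0): Delta=1.3058 Bond=-51.4878
(2,1): Delta=0.5926 Bond=60.4433
(2,2): Delta=-0.1494 Bond=296.5393
(3,0): Delta=1.3562 Bond=-55.3903
(3,1): Delta=1.2616 Bond=-44.5500
(3,2): Delta=0.0060 Bond=247.0981
(3,3): Delta=-0.2856 Bond=384.4347
V0=152.1822

Under the risk-neutral measure, an up-move has probability p* = (R−d)/(u−d) = 0.3600 and values discount at R = 1.
Payoff layer (t=4): V(4,0)=21.2500, V(4,1)=99.9900, V(4,2)=248.4900, V(4,3)=249.9200, V(4,4)=111.7200
  t=3,j=0: stock 77.4144 → up 114.5733 (V=99.9900), down 56.5125 (V=21.2500). Price 49.5964; hedge Δ=1.3562, bond B=-55.3903.
  t=3,j=1: stock 156.9497 → up 232.2856 (V=248.4900), down 114.5733 (V=99.9900). Price 153.4500; hedge Δ=1.2616, bond B=-44.5500.
  t=3,j=2: stock 318.1994 → up 470.9351 (V=249.9200), down 232.2856 (V=248.4900). Price 249.0048; hedge Δ=0.0060, bond B=247.0981.
  t=3,j=3: stock 645.1166 → up 954.7726 (V=111.7200), down 470.9351 (V=249.9200). Price 200.1680; hedge Δ=-0.2856, bond B=384.4347.
  t=2,j=0: stock 106.0471 → up 156.9497 (V=153.4500), down 77.4144 (V=49.5964). Price 86.9837; hedge Δ=1.3058, bond B=-51.4878.
  t=2,j=1: stock 214.9996 → up 318.1994 (V=249.0048), down 156.9497 (V=153.4500). Price 187.8497; hedge Δ=0.5926, bond B=60.4433.
  t=2,j=2: stock 435.8896 → up 645.1166 (V=200.1680), down 318.1994 (V=249.0048). Price 231.4236; hedge Δ=-0.1494, bond B=296.5393.
  t=1,j=0: stock 145.2700 → up 214.9996 (V=187.8497), down 106.0471 (V=86.9837). Price 123.2955; hedge Δ=0.9258, bond B=-11.1926.
  t=1,j=1: stock 294.5200 → up 435.8896 (V=231.4236), down 214.9996 (V=187.8497). Price 203.5363; hedge Δ=0.1973, bond B=145.4379.
  t=0,j=0: stock 199.0000 → up 294.5200 (V=203.5363), down 145.2700 (V=123.2955). Price 152.1822; hedge Δ=0.5376, bond B=45.1944.
Self-financing check: at every node Δ·S+B equals the discounted successor values.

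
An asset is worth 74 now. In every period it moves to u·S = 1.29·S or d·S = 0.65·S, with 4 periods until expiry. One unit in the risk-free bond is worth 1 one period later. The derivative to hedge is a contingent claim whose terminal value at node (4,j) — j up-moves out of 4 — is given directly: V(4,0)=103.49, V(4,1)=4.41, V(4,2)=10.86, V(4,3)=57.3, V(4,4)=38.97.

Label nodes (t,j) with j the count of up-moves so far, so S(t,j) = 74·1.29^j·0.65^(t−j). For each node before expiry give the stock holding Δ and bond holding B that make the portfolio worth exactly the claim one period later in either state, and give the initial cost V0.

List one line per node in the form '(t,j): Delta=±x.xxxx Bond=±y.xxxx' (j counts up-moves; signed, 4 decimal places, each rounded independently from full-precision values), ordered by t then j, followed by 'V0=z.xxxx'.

Since d<R<u, set p* = (R−d)/(u−d) = 0.5469; price each node as the discounted p*-expectation of its children.
Terminal payoffs: V(4,0)=103.4900, V(4,1)=4.4100, V(4,2)=10.8600, V(4,3)=57.3000, V(4,4)=38.9700
Node (3,0) S=20.3223: V=(p*·4.4100+(1−p*)·103.4900)/1=49.3056; Δ=(4.4100−103.4900)/(26.2157−13.2095)=-7.6179; B=V−Δ·S=204.1181
Node (3,1) S=40.3319: V=(p*·10.8600+(1−p*)·4.4100)/1=7.9373; Δ=(10.8600−4.4100)/(52.0281−26.2157)=0.2499; B=V−Δ·S=-2.1408
Node (3,2) S=80.0432: V=(p*·57.3000+(1−p*)·10.8600)/1=36.2569; Δ=(57.3000−10.8600)/(103.2557−52.0281)=0.9065; B=V−Δ·S=-36.3056
Node (3,3) S=158.8550: V=(p*·38.9700+(1−p*)·57.3000)/1=47.2758; Δ=(38.9700−57.3000)/(204.9229−103.2557)=-0.1803; B=V−Δ·S=75.9164
Node (2,0) S=31.2650: V=(p*·7.9373+(1−p*)·49.3056)/1=26.6823; Δ=(7.9373−49.3056)/(40.3319−20.3223)=-2.0674; B=V−Δ·S=91.3203
Node (2,1) S=62.0490: V=(p*·36.2569+(1−p*)·7.9373)/1=23.4246; Δ=(36.2569−7.9373)/(80.0432−40.3319)=0.7131; B=V−Δ·S=-20.8247
Node (2,2) S=123.1434: V=(p*·47.2758+(1−p*)·36.2569)/1=42.2828; Δ=(47.2758−36.2569)/(158.8550−80.0432)=0.1398; B=V−Δ·S=25.0658
Node (1,0) S=48.1000: V=(p*·23.4246+(1−p*)·26.6823)/1=24.9008; Δ=(23.4246−26.6823)/(62.0490−31.2650)=-0.1058; B=V−Δ·S=29.9910
Node (1,1) S=95.4600: V=(p*·42.2828+(1−p*)·23.4246)/1=33.7377; Δ=(42.2828−23.4246)/(123.1434−62.0490)=0.3087; B=V−Δ·S=4.2717
Node (0,0) S=74.0000: V=(p*·33.7377+(1−p*)·24.9008)/1=29.7335; Δ=(33.7377−24.9008)/(95.4600−48.1000)=0.1866; B=V−Δ·S=15.9257
Root portfolio cost Δ·74+B reproduces V0=29.7335.

(0,0): Delta=0.1866 Bond=15.9257
(1,0): Delta=-0.1058 Bond=29.9910
(1,1): Delta=0.3087 Bond=4.2717
(2,0): Delta=-2.0674 Bond=91.3203
(2,1): Delta=0.7131 Bond=-20.8247
(2,2): Delta=0.1398 Bond=25.0658
(3,0): Delta=-7.6179 Bond=204.1181
(3,1): Delta=0.2499 Bond=-2.1408
(3,2): Delta=0.9065 Bond=-36.3056
(3,3): Delta=-0.1803 Bond=75.9164
V0=29.7335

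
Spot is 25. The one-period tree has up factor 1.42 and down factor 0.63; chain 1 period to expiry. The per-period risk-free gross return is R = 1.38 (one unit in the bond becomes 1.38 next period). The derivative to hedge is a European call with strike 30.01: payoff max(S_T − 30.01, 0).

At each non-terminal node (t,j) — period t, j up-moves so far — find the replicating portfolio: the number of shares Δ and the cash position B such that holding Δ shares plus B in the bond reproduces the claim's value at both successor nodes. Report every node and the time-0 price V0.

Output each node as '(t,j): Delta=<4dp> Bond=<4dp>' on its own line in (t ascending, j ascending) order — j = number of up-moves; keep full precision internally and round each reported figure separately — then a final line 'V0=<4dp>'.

(0,0): Delta=0.2780 Bond=-3.1725
V0=3.7768

Risk-neutral probability p* = (R−d)/(u−d) = (1.38−0.63)/(1.42−0.63) = 0.9494.
At expiry t=1: V(1,0)=0.0000, V(1,1)=5.4900
Node (0,0) S=25.0000: V=(p*·5.4900+(1−p*)·0.0000)/1.38=3.7768; Δ=(5.4900−0.0000)/(35.5000−15.7500)=0.2780; B=V−Δ·S=-3.1725
Each (Δ,B) replicates both successor values, so the strategy is self-financing and V0 is arbitrage-free.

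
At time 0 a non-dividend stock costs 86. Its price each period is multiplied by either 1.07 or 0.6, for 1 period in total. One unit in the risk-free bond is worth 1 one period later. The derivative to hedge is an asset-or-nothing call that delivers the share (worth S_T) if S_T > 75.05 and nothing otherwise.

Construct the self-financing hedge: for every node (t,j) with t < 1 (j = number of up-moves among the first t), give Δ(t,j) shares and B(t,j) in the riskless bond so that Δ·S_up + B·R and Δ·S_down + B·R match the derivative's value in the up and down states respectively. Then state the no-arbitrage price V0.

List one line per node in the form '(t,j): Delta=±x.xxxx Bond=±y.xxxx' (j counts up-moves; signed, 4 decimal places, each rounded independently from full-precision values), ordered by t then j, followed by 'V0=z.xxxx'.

(0,0): Delta=2.2766 Bond=-117.4723
V0=78.3149

The replicating-portfolio and risk-neutral prices coincide; use p* = (1−0.6)/(1.07−0.6) = 0.8511 for the latter.
Payoff layer (t=1): V(1,0)=0.0000, V(1,1)=92.0200
(0,0): S=86.0000. Δ = (V_up−V_dn)/(S_up−S_dn) = (92.0200−0.0000)/(92.0200−51.6000) = 2.2766. V = [p*·92.0200 + (1−p*)·0.0000]/1 = 78.3149. B = V − Δ·S = -117.4723.
The time-0 hedge costs 78.3149, which is the no-arbitrage price.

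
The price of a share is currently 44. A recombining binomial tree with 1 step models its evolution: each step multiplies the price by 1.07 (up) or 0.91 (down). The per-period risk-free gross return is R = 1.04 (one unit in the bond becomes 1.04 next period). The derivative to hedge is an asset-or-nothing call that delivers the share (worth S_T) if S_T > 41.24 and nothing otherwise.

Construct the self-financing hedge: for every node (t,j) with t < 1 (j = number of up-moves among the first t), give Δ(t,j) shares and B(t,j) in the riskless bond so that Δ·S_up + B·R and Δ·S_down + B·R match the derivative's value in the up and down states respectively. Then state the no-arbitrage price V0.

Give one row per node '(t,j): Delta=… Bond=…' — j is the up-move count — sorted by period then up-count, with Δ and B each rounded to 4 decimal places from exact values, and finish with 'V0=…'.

Under the risk-neutral measure, an up-move has probability p* = (R−d)/(u−d) = 0.8125 and values discount at R = 1.04.
Payoff layer (t=1): V(1,0)=0.0000, V(1,1)=47.0800
(0,0): S=44.0000. Δ = (V_up−V_dn)/(S_up−S_dn) = (47.0800−0.0000)/(47.0800−40.0400) = 6.6875. V = [p*·47.0800 + (1−p*)·0.0000]/1.04 = 36.7812. B = V − Δ·S = -257.4687.
Root portfolio cost Δ·44+B reproduces V0=36.7812.

(0,0): Delta=6.6875 Bond=-257.4687
V0=36.7812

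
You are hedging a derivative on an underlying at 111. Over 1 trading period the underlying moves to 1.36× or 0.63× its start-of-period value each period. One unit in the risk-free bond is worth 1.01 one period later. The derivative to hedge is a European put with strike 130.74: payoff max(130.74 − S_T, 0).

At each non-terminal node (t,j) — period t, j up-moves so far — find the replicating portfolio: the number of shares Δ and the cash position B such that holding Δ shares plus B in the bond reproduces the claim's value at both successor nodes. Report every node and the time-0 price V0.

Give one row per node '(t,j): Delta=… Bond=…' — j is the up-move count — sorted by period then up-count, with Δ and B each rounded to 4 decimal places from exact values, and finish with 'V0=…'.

(0,0): Delta=-0.7505 Bond=112.1682
V0=28.8668

Since d<R<u, set p* = (R−d)/(u−d) = 0.5205; price each node as the discounted p*-expectation of its children.
Terminal payoffs: V(1,0)=60.8100, V(1,1)=0.0000
  t=0,j=0: stock 111.0000 → up 150.9600 (V=0.0000), down 69.9300 (V=60.8100). Price 28.8668; hedge Δ=-0.7505, bond B=112.1682.
Self-financing check: at every node Δ·S+B equals the discounted successor values.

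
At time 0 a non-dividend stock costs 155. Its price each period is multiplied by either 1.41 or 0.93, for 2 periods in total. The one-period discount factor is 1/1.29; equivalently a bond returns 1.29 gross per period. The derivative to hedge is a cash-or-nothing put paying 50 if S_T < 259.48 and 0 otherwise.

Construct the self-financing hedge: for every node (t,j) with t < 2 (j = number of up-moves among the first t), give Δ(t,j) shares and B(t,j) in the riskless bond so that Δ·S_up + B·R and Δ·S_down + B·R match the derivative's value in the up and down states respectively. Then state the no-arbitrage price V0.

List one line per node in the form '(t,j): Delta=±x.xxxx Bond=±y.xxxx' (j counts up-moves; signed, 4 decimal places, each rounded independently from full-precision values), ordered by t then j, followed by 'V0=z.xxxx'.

Under the risk-neutral measure, an up-move has probability p* = (R−d)/(u−d) = 0.7500 and values discount at R = 1.29.
Terminal values V(2,·): V(2,0)=50.0000, V(2,1)=50.0000, V(2,2)=0.0000
  t=1,j=0: stock 144.1500 → up 203.2515 (V=50.0000), down 134.0595 (V=50.0000). Price 38.7597; hedge Δ=0.0000, bond B=38.7597.
  t=1,j=1: stock 218.5500 → up 308.1555 (V=0.0000), down 203.2515 (V=50.0000). Price 9.6899; hedge Δ=-0.4766, bond B=113.8566.
  t=0,j=0: stock 155.0000 → up 218.5500 (V=9.6899), down 144.1500 (V=38.7597). Price 13.1452; hedge Δ=-0.3907, bond B=73.7073.
Each (Δ,B) replicates both successor values, so the strategy is self-financing and V0 is arbitrage-free.

(0,0): Delta=-0.3907 Bond=73.7073
(1,0): Delta=0.0000 Bond=38.7597
(1,1): Delta=-0.4766 Bond=113.8566
V0=13.1452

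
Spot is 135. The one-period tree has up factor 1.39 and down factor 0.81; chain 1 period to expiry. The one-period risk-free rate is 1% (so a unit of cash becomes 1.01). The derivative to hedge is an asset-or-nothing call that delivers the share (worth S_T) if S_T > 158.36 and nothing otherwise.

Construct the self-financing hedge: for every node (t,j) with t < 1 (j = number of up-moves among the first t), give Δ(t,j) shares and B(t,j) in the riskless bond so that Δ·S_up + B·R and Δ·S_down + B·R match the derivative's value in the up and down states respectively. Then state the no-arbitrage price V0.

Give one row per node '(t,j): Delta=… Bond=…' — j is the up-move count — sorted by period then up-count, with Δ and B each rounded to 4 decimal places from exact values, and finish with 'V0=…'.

The replicating-portfolio and risk-neutral prices coincide; use p* = (1.01−0.81)/(1.39−0.81) = 0.3448 for the latter.
Payoff layer (t=1): V(1,0)=0.0000, V(1,1)=187.6500
Node (0,0) S=135.0000: V=(p*·187.6500+(1−p*)·0.0000)/1.01=64.0662; Δ=(187.6500−0.0000)/(187.6500−109.3500)=2.3966; B=V−Δ·S=-259.4682
Root portfolio cost Δ·135+B reproduces V0=64.0662.

(0,0): Delta=2.3966 Bond=-259.4682
V0=64.0662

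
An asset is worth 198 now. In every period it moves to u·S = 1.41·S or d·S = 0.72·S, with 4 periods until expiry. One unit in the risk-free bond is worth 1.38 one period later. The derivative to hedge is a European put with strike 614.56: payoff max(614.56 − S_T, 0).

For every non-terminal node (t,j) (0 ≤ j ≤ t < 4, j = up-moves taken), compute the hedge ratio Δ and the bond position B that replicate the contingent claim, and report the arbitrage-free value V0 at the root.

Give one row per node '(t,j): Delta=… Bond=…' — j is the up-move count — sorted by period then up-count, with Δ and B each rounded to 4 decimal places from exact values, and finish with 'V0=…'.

(0,0): Delta=-0.5904 Bond=127.1396
(1,0): Delta=-1.0000 Bond=233.8444
(1,1): Delta=-0.5809 Bond=172.7985
(2,0): Delta=-1.0000 Bond=322.7053
(2,1): Delta=-1.0000 Bond=322.7053
(2,2): Delta=-0.5712 Bond=234.6327
(3,0): Delta=-1.0000 Bond=445.3333
(3,1): Delta=-1.0000 Bond=445.3333
(3,2): Delta=-1.0000 Bond=445.3333
(3,3): Delta=-0.5612 Bond=318.2685
V0=10.2393

Under the risk-neutral measure, an up-move has probability p* = (R−d)/(u−d) = 0.9565 and values discount at R = 1.38.
Payoff layer (t=4): V(4,0)=561.3498, V(4,1)=510.3566, V(4,2)=410.4951, V(4,3)=214.9328, V(4,4)=0.0000
Node (3,0) S=73.9031: V=(p*·510.3566+(1−p*)·561.3498)/1.38=371.4302; Δ=(510.3566−561.3498)/(104.2034−53.2102)=-1.0000; B=V−Δ·S=445.3333
Node (3,1) S=144.7269: V=(p*·410.4951+(1−p*)·510.3566)/1.38=300.6064; Δ=(410.4951−510.3566)/(204.0649−104.2034)=-1.0000; B=V−Δ·S=445.3333
Node (3,2) S=283.4235: V=(p*·214.9328+(1−p*)·410.4951)/1.38=161.9098; Δ=(214.9328−410.4951)/(399.6272−204.0649)=-1.0000; B=V−Δ·S=445.3333
Node (3,3) S=555.0378: V=(p*·0.0000+(1−p*)·214.9328)/1.38=6.7717; Δ=(0.0000−214.9328)/(782.6032−399.6272)=-0.5612; B=V−Δ·S=318.2685
Node (2,0) S=102.6432: V=(p*·300.6064+(1−p*)·371.4302)/1.38=220.0621; Δ=(300.6064−371.4302)/(144.7269−73.9031)=-1.0000; B=V−Δ·S=322.7053
Node (2,1) S=201.0096: V=(p*·161.9098+(1−p*)·300.6064)/1.38=121.6957; Δ=(161.9098−300.6064)/(283.4235−144.7269)=-1.0000; B=V−Δ·S=322.7053
Node (2,2) S=393.6438: V=(p*·6.7717+(1−p*)·161.9098)/1.38=9.7948; Δ=(6.7717−161.9098)/(555.0378−283.4235)=-0.5712; B=V−Δ·S=234.6327
Node (1,0) S=142.5600: V=(p*·121.6957+(1−p*)·220.0621)/1.38=91.2844; Δ=(121.6957−220.0621)/(201.0096−102.6432)=-1.0000; B=V−Δ·S=233.8444
Node (1,1) S=279.1800: V=(p*·9.7948+(1−p*)·121.6957)/1.38=10.6232; Δ=(9.7948−121.6957)/(393.6438−201.0096)=-0.5809; B=V−Δ·S=172.7985
Node (0,0) S=198.0000: V=(p*·10.6232+(1−p*)·91.2844)/1.38=10.2393; Δ=(10.6232−91.2844)/(279.1800−142.5600)=-0.5904; B=V−Δ·S=127.1396
The time-0 hedge costs 10.2393, which is the no-arbitrage price.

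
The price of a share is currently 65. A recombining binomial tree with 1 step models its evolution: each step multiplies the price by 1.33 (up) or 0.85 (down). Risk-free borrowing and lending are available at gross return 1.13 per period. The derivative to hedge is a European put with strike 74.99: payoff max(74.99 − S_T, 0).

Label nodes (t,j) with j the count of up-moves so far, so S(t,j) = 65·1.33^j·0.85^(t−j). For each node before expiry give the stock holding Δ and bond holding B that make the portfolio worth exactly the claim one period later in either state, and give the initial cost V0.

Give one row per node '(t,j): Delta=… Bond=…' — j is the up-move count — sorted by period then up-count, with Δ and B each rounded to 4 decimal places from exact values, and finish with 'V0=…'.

Risk-neutral probability p* = (R−d)/(u−d) = (1.13−0.85)/(1.33−0.85) = 0.5833.
Terminal payoffs: V(1,0)=19.7400, V(1,1)=0.0000
Node (0,0) S=65.0000: V=(p*·0.0000+(1−p*)·19.7400)/1.13=7.2788; Δ=(0.0000−19.7400)/(86.4500−55.2500)=-0.6327; B=V−Δ·S=48.4038
Each (Δ,B) replicates both successor values, so the strategy is self-financing and V0 is arbitrage-free.

(0,0): Delta=-0.6327 Bond=48.4038
V0=7.2788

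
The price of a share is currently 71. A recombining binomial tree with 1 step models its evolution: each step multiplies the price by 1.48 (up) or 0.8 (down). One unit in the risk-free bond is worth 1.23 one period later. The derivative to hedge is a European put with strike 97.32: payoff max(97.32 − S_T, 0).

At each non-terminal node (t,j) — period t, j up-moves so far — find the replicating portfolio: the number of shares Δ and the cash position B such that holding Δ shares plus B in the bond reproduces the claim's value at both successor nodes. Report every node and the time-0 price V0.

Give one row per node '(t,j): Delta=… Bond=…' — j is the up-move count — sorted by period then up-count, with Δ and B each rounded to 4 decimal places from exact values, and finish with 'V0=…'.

(0,0): Delta=-0.8393 Bond=71.6997
V0=12.1114

Since d<R<u, set p* = (R−d)/(u−d) = 0.6324; price each node as the discounted p*-expectation of its children.
Terminal values V(1,·): V(1,0)=40.5200, V(1,1)=0.0000
Node (0,0) S=71.0000: V=(p*·0.0000+(1−p*)·40.5200)/1.23=12.1114; Δ=(0.0000−40.5200)/(105.0800−56.8000)=-0.8393; B=V−Δ·S=71.6997
The time-0 hedge costs 12.1114, which is the no-arbitrage price.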